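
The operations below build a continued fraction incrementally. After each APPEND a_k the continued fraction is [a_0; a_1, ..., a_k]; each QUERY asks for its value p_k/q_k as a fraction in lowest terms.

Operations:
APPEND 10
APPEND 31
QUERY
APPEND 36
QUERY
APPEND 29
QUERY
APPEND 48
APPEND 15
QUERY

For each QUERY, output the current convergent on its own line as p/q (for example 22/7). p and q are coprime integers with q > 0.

311/31
11206/1117
325285/32424
234698575/23394459

APPEND 10: p_0 = 10·1 + 0 = 10, q_0 = 10·0 + 1 = 1 → 10/1
APPEND 31: p_1 = 31·10 + 1 = 311, q_1 = 31·1 + 0 = 31 → 311/31
APPEND 36: p_2 = 36·311 + 10 = 11206, q_2 = 36·31 + 1 = 1117 → 11206/1117
APPEND 29: p_3 = 29·11206 + 311 = 325285, q_3 = 29·1117 + 31 = 32424 → 325285/32424
APPEND 48: p_4 = 48·325285 + 11206 = 15624886, q_4 = 48·32424 + 1117 = 1557469 → 15624886/1557469
APPEND 15: p_5 = 15·15624886 + 325285 = 234698575, q_5 = 15·1557469 + 32424 = 23394459 → 234698575/23394459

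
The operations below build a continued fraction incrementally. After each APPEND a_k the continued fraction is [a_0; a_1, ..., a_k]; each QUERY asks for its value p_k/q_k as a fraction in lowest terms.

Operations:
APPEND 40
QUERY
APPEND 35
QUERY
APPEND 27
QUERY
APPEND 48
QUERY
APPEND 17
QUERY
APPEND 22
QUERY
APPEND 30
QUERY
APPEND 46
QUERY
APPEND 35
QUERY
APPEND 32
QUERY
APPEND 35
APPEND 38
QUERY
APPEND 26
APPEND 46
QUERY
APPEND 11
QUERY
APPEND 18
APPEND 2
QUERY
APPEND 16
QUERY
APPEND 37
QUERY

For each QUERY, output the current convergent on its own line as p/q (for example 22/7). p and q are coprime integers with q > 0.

APPEND 40: p_0 = 40·1 + 0 = 40, q_0 = 40·0 + 1 = 1 → 40/1
APPEND 35: p_1 = 35·40 + 1 = 1401, q_1 = 35·1 + 0 = 35 → 1401/35
APPEND 27: p_2 = 27·1401 + 40 = 37867, q_2 = 27·35 + 1 = 946 → 37867/946
APPEND 48: p_3 = 48·37867 + 1401 = 1819017, q_3 = 48·946 + 35 = 45443 → 1819017/45443
APPEND 17: p_4 = 17·1819017 + 37867 = 30961156, q_4 = 17·45443 + 946 = 773477 → 30961156/773477
APPEND 22: p_5 = 22·30961156 + 1819017 = 682964449, q_5 = 22·773477 + 45443 = 17061937 → 682964449/17061937
APPEND 30: p_6 = 30·682964449 + 30961156 = 20519894626, q_6 = 30·17061937 + 773477 = 512631587 → 20519894626/512631587
APPEND 46: p_7 = 46·20519894626 + 682964449 = 944598117245, q_7 = 46·512631587 + 17061937 = 23598114939 → 944598117245/23598114939
APPEND 35: p_8 = 35·944598117245 + 20519894626 = 33081453998201, q_8 = 35·23598114939 + 512631587 = 826446654452 → 33081453998201/826446654452
APPEND 32: p_9 = 32·33081453998201 + 944598117245 = 1059551126059677, q_9 = 32·826446654452 + 23598114939 = 26469891057403 → 1059551126059677/26469891057403
APPEND 35: p_10 = 35·1059551126059677 + 33081453998201 = 37117370866086896, q_10 = 35·26469891057403 + 826446654452 = 927272633663557 → 37117370866086896/927272633663557
APPEND 38: p_11 = 38·37117370866086896 + 1059551126059677 = 1411519644037361725, q_11 = 38·927272633663557 + 26469891057403 = 35262829970272569 → 1411519644037361725/35262829970272569
APPEND 26: p_12 = 26·1411519644037361725 + 37117370866086896 = 36736628115837491746, q_12 = 26·35262829970272569 + 927272633663557 = 917760851860750351 → 36736628115837491746/917760851860750351
APPEND 46: p_13 = 46·36736628115837491746 + 1411519644037361725 = 1691296412972561982041, q_13 = 46·917760851860750351 + 35262829970272569 = 42252262015564788715 → 1691296412972561982041/42252262015564788715
APPEND 11: p_14 = 11·1691296412972561982041 + 36736628115837491746 = 18640997170814019294197, q_14 = 11·42252262015564788715 + 917760851860750351 = 465692643023073426216 → 18640997170814019294197/465692643023073426216
APPEND 18: p_15 = 18·18640997170814019294197 + 1691296412972561982041 = 337229245487624909277587, q_15 = 18·465692643023073426216 + 42252262015564788715 = 8424719836430886460603 → 337229245487624909277587/8424719836430886460603
APPEND 2: p_16 = 2·337229245487624909277587 + 18640997170814019294197 = 693099488146063837849371, q_16 = 2·8424719836430886460603 + 465692643023073426216 = 17315132315884846347422 → 693099488146063837849371/17315132315884846347422
APPEND 16: p_17 = 16·693099488146063837849371 + 337229245487624909277587 = 11426821055824646314867523, q_17 = 16·17315132315884846347422 + 8424719836430886460603 = 285466836890588428019355 → 11426821055824646314867523/285466836890588428019355
APPEND 37: p_18 = 37·11426821055824646314867523 + 693099488146063837849371 = 423485478553657977487947722, q_18 = 37·285466836890588428019355 + 17315132315884846347422 = 10579588097267656683063557 → 423485478553657977487947722/10579588097267656683063557

40/1
1401/35
37867/946
1819017/45443
30961156/773477
682964449/17061937
20519894626/512631587
944598117245/23598114939
33081453998201/826446654452
1059551126059677/26469891057403
1411519644037361725/35262829970272569
1691296412972561982041/42252262015564788715
18640997170814019294197/465692643023073426216
693099488146063837849371/17315132315884846347422
11426821055824646314867523/285466836890588428019355
423485478553657977487947722/10579588097267656683063557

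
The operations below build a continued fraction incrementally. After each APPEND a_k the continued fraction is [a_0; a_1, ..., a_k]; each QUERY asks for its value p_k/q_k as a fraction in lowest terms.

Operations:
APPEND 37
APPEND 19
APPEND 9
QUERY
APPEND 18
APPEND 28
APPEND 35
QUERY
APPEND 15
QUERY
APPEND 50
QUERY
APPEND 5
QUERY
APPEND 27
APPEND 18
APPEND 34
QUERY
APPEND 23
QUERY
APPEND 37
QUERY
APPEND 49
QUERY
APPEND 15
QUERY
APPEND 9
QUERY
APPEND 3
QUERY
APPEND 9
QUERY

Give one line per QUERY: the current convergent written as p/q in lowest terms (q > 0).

APPEND 37: p_0 = 37·1 + 0 = 37, q_0 = 37·0 + 1 = 1 → 37/1
APPEND 19: p_1 = 19·37 + 1 = 704, q_1 = 19·1 + 0 = 19 → 704/19
APPEND 9: p_2 = 9·704 + 37 = 6373, q_2 = 9·19 + 1 = 172 → 6373/172
APPEND 18: p_3 = 18·6373 + 704 = 115418, q_3 = 18·172 + 19 = 3115 → 115418/3115
APPEND 28: p_4 = 28·115418 + 6373 = 3238077, q_4 = 28·3115 + 172 = 87392 → 3238077/87392
APPEND 35: p_5 = 35·3238077 + 115418 = 113448113, q_5 = 35·87392 + 3115 = 3061835 → 113448113/3061835
APPEND 15: p_6 = 15·113448113 + 3238077 = 1704959772, q_6 = 15·3061835 + 87392 = 46014917 → 1704959772/46014917
APPEND 50: p_7 = 50·1704959772 + 113448113 = 85361436713, q_7 = 50·46014917 + 3061835 = 2303807685 → 85361436713/2303807685
APPEND 5: p_8 = 5·85361436713 + 1704959772 = 428512143337, q_8 = 5·2303807685 + 46014917 = 11565053342 → 428512143337/11565053342
APPEND 27: p_9 = 27·428512143337 + 85361436713 = 11655189306812, q_9 = 27·11565053342 + 2303807685 = 314560247919 → 11655189306812/314560247919
APPEND 18: p_10 = 18·11655189306812 + 428512143337 = 210221919665953, q_10 = 18·314560247919 + 11565053342 = 5673649515884 → 210221919665953/5673649515884
APPEND 34: p_11 = 34·210221919665953 + 11655189306812 = 7159200457949214, q_11 = 34·5673649515884 + 314560247919 = 193218643787975 → 7159200457949214/193218643787975
APPEND 23: p_12 = 23·7159200457949214 + 210221919665953 = 164871832452497875, q_12 = 23·193218643787975 + 5673649515884 = 4449702456639309 → 164871832452497875/4449702456639309
APPEND 37: p_13 = 37·164871832452497875 + 7159200457949214 = 6107417001200370589, q_13 = 37·4449702456639309 + 193218643787975 = 164832209539442408 → 6107417001200370589/164832209539442408
APPEND 49: p_14 = 49·6107417001200370589 + 164871832452497875 = 299428304891270656736, q_14 = 49·164832209539442408 + 4449702456639309 = 8081227969889317301 → 299428304891270656736/8081227969889317301
APPEND 15: p_15 = 15·299428304891270656736 + 6107417001200370589 = 4497531990370260221629, q_15 = 15·8081227969889317301 + 164832209539442408 = 121383251757879201923 → 4497531990370260221629/121383251757879201923
APPEND 9: p_16 = 9·4497531990370260221629 + 299428304891270656736 = 40777216218223612651397, q_16 = 9·121383251757879201923 + 8081227969889317301 = 1100530493790802134608 → 40777216218223612651397/1100530493790802134608
APPEND 3: p_17 = 3·40777216218223612651397 + 4497531990370260221629 = 126829180645041098175820, q_17 = 3·1100530493790802134608 + 121383251757879201923 = 3422974733130285605747 → 126829180645041098175820/3422974733130285605747
APPEND 9: p_18 = 9·126829180645041098175820 + 40777216218223612651397 = 1182239842023593496233777, q_18 = 9·3422974733130285605747 + 1100530493790802134608 = 31907303091963372586331 → 1182239842023593496233777/31907303091963372586331

6373/172
113448113/3061835
1704959772/46014917
85361436713/2303807685
428512143337/11565053342
7159200457949214/193218643787975
164871832452497875/4449702456639309
6107417001200370589/164832209539442408
299428304891270656736/8081227969889317301
4497531990370260221629/121383251757879201923
40777216218223612651397/1100530493790802134608
126829180645041098175820/3422974733130285605747
1182239842023593496233777/31907303091963372586331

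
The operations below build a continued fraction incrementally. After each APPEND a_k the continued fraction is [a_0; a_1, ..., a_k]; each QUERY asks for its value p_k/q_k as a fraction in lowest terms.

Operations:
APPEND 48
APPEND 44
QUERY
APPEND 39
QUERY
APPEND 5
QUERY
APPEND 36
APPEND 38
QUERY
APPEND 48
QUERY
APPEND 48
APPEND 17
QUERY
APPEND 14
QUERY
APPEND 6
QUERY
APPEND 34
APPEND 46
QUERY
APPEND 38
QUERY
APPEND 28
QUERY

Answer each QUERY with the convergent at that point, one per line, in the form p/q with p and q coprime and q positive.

2113/44
82455/1717
414388/8629
570430462/11878347
27395662599/570473017
22391953661237/466278386788
314802913492532/6555291998195
1911209434616429/39798030375958
3005523699195367857/62585460970291240
114275196493114429684/2379607205195847887
3202711025506399399009/66691587206454032076

APPEND 48: p_0 = 48·1 + 0 = 48, q_0 = 48·0 + 1 = 1 → 48/1
APPEND 44: p_1 = 44·48 + 1 = 2113, q_1 = 44·1 + 0 = 44 → 2113/44
APPEND 39: p_2 = 39·2113 + 48 = 82455, q_2 = 39·44 + 1 = 1717 → 82455/1717
APPEND 5: p_3 = 5·82455 + 2113 = 414388, q_3 = 5·1717 + 44 = 8629 → 414388/8629
APPEND 36: p_4 = 36·414388 + 82455 = 15000423, q_4 = 36·8629 + 1717 = 312361 → 15000423/312361
APPEND 38: p_5 = 38·15000423 + 414388 = 570430462, q_5 = 38·312361 + 8629 = 11878347 → 570430462/11878347
APPEND 48: p_6 = 48·570430462 + 15000423 = 27395662599, q_6 = 48·11878347 + 312361 = 570473017 → 27395662599/570473017
APPEND 48: p_7 = 48·27395662599 + 570430462 = 1315562235214, q_7 = 48·570473017 + 11878347 = 27394583163 → 1315562235214/27394583163
APPEND 17: p_8 = 17·1315562235214 + 27395662599 = 22391953661237, q_8 = 17·27394583163 + 570473017 = 466278386788 → 22391953661237/466278386788
APPEND 14: p_9 = 14·22391953661237 + 1315562235214 = 314802913492532, q_9 = 14·466278386788 + 27394583163 = 6555291998195 → 314802913492532/6555291998195
APPEND 6: p_10 = 6·314802913492532 + 22391953661237 = 1911209434616429, q_10 = 6·6555291998195 + 466278386788 = 39798030375958 → 1911209434616429/39798030375958
APPEND 34: p_11 = 34·1911209434616429 + 314802913492532 = 65295923690451118, q_11 = 34·39798030375958 + 6555291998195 = 1359688324780767 → 65295923690451118/1359688324780767
APPEND 46: p_12 = 46·65295923690451118 + 1911209434616429 = 3005523699195367857, q_12 = 46·1359688324780767 + 39798030375958 = 62585460970291240 → 3005523699195367857/62585460970291240
APPEND 38: p_13 = 38·3005523699195367857 + 65295923690451118 = 114275196493114429684, q_13 = 38·62585460970291240 + 1359688324780767 = 2379607205195847887 → 114275196493114429684/2379607205195847887
APPEND 28: p_14 = 28·114275196493114429684 + 3005523699195367857 = 3202711025506399399009, q_14 = 28·2379607205195847887 + 62585460970291240 = 66691587206454032076 → 3202711025506399399009/66691587206454032076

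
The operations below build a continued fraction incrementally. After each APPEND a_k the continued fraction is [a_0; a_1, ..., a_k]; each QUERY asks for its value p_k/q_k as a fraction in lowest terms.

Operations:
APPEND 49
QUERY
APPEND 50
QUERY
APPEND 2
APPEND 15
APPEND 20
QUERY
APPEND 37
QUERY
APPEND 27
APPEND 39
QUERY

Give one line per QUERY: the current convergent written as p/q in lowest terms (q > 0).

APPEND 49: p_0 = 49·1 + 0 = 49, q_0 = 49·0 + 1 = 1 → 49/1
APPEND 50: p_1 = 50·49 + 1 = 2451, q_1 = 50·1 + 0 = 50 → 2451/50
APPEND 2: p_2 = 2·2451 + 49 = 4951, q_2 = 2·50 + 1 = 101 → 4951/101
APPEND 15: p_3 = 15·4951 + 2451 = 76716, q_3 = 15·101 + 50 = 1565 → 76716/1565
APPEND 20: p_4 = 20·76716 + 4951 = 1539271, q_4 = 20·1565 + 101 = 31401 → 1539271/31401
APPEND 37: p_5 = 37·1539271 + 76716 = 57029743, q_5 = 37·31401 + 1565 = 1163402 → 57029743/1163402
APPEND 27: p_6 = 27·57029743 + 1539271 = 1541342332, q_6 = 27·1163402 + 31401 = 31443255 → 1541342332/31443255
APPEND 39: p_7 = 39·1541342332 + 57029743 = 60169380691, q_7 = 39·31443255 + 1163402 = 1227450347 → 60169380691/1227450347

49/1
2451/50
1539271/31401
57029743/1163402
60169380691/1227450347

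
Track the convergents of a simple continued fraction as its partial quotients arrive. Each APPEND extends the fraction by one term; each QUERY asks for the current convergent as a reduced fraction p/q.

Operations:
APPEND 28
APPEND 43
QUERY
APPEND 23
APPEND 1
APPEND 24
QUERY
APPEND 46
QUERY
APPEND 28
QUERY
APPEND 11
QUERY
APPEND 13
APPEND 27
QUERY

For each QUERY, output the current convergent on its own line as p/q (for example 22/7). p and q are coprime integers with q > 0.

APPEND 28: p_0 = 28·1 + 0 = 28, q_0 = 28·0 + 1 = 1 → 28/1
APPEND 43: p_1 = 43·28 + 1 = 1205, q_1 = 43·1 + 0 = 43 → 1205/43
APPEND 23: p_2 = 23·1205 + 28 = 27743, q_2 = 23·43 + 1 = 990 → 27743/990
APPEND 1: p_3 = 1·27743 + 1205 = 28948, q_3 = 1·990 + 43 = 1033 → 28948/1033
APPEND 24: p_4 = 24·28948 + 27743 = 722495, q_4 = 24·1033 + 990 = 25782 → 722495/25782
APPEND 46: p_5 = 46·722495 + 28948 = 33263718, q_5 = 46·25782 + 1033 = 1187005 → 33263718/1187005
APPEND 28: p_6 = 28·33263718 + 722495 = 932106599, q_6 = 28·1187005 + 25782 = 33261922 → 932106599/33261922
APPEND 11: p_7 = 11·932106599 + 33263718 = 10286436307, q_7 = 11·33261922 + 1187005 = 367068147 → 10286436307/367068147
APPEND 13: p_8 = 13·10286436307 + 932106599 = 134655778590, q_8 = 13·367068147 + 33261922 = 4805147833 → 134655778590/4805147833
APPEND 27: p_9 = 27·134655778590 + 10286436307 = 3645992458237, q_9 = 27·4805147833 + 367068147 = 130106059638 → 3645992458237/130106059638

1205/43
722495/25782
33263718/1187005
932106599/33261922
10286436307/367068147
3645992458237/130106059638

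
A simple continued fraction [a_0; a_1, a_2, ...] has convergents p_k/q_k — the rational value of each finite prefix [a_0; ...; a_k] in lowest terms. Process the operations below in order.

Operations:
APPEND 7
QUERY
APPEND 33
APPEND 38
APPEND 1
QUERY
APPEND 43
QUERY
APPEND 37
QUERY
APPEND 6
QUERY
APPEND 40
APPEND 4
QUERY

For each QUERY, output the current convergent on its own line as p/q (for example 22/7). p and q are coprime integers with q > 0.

7/1
9055/1288
398188/56639
14742011/2096931
88850254/12638225
14363858938/2043141949

APPEND 7: p_0 = 7·1 + 0 = 7, q_0 = 7·0 + 1 = 1 → 7/1
APPEND 33: p_1 = 33·7 + 1 = 232, q_1 = 33·1 + 0 = 33 → 232/33
APPEND 38: p_2 = 38·232 + 7 = 8823, q_2 = 38·33 + 1 = 1255 → 8823/1255
APPEND 1: p_3 = 1·8823 + 232 = 9055, q_3 = 1·1255 + 33 = 1288 → 9055/1288
APPEND 43: p_4 = 43·9055 + 8823 = 398188, q_4 = 43·1288 + 1255 = 56639 → 398188/56639
APPEND 37: p_5 = 37·398188 + 9055 = 14742011, q_5 = 37·56639 + 1288 = 2096931 → 14742011/2096931
APPEND 6: p_6 = 6·14742011 + 398188 = 88850254, q_6 = 6·2096931 + 56639 = 12638225 → 88850254/12638225
APPEND 40: p_7 = 40·88850254 + 14742011 = 3568752171, q_7 = 40·12638225 + 2096931 = 507625931 → 3568752171/507625931
APPEND 4: p_8 = 4·3568752171 + 88850254 = 14363858938, q_8 = 4·507625931 + 12638225 = 2043141949 → 14363858938/2043141949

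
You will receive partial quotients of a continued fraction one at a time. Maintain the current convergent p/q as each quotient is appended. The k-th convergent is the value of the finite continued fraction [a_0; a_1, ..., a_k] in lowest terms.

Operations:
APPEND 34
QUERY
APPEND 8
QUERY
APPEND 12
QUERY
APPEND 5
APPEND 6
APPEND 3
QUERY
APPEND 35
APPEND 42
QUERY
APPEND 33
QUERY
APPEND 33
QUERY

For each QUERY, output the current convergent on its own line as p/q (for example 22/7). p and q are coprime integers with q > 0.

APPEND 34: p_0 = 34·1 + 0 = 34, q_0 = 34·0 + 1 = 1 → 34/1
APPEND 8: p_1 = 8·34 + 1 = 273, q_1 = 8·1 + 0 = 8 → 273/8
APPEND 12: p_2 = 12·273 + 34 = 3310, q_2 = 12·8 + 1 = 97 → 3310/97
APPEND 5: p_3 = 5·3310 + 273 = 16823, q_3 = 5·97 + 8 = 493 → 16823/493
APPEND 6: p_4 = 6·16823 + 3310 = 104248, q_4 = 6·493 + 97 = 3055 → 104248/3055
APPEND 3: p_5 = 3·104248 + 16823 = 329567, q_5 = 3·3055 + 493 = 9658 → 329567/9658
APPEND 35: p_6 = 35·329567 + 104248 = 11639093, q_6 = 35·9658 + 3055 = 341085 → 11639093/341085
APPEND 42: p_7 = 42·11639093 + 329567 = 489171473, q_7 = 42·341085 + 9658 = 14335228 → 489171473/14335228
APPEND 33: p_8 = 33·489171473 + 11639093 = 16154297702, q_8 = 33·14335228 + 341085 = 473403609 → 16154297702/473403609
APPEND 33: p_9 = 33·16154297702 + 489171473 = 533580995639, q_9 = 33·473403609 + 14335228 = 15636654325 → 533580995639/15636654325

34/1
273/8
3310/97
329567/9658
489171473/14335228
16154297702/473403609
533580995639/15636654325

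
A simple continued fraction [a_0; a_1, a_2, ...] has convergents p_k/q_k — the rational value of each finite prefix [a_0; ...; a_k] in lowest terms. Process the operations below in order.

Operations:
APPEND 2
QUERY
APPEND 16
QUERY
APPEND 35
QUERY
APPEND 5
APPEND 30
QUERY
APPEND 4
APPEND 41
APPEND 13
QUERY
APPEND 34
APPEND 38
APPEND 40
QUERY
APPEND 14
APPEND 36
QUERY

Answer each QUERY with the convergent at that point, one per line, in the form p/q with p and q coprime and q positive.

2/1
33/16
1157/561
175697/85191
380679665/184581873
19746151996313/9574406134938
9989566619831309/4843686402704862

APPEND 2: p_0 = 2·1 + 0 = 2, q_0 = 2·0 + 1 = 1 → 2/1
APPEND 16: p_1 = 16·2 + 1 = 33, q_1 = 16·1 + 0 = 16 → 33/16
APPEND 35: p_2 = 35·33 + 2 = 1157, q_2 = 35·16 + 1 = 561 → 1157/561
APPEND 5: p_3 = 5·1157 + 33 = 5818, q_3 = 5·561 + 16 = 2821 → 5818/2821
APPEND 30: p_4 = 30·5818 + 1157 = 175697, q_4 = 30·2821 + 561 = 85191 → 175697/85191
APPEND 4: p_5 = 4·175697 + 5818 = 708606, q_5 = 4·85191 + 2821 = 343585 → 708606/343585
APPEND 41: p_6 = 41·708606 + 175697 = 29228543, q_6 = 41·343585 + 85191 = 14172176 → 29228543/14172176
APPEND 13: p_7 = 13·29228543 + 708606 = 380679665, q_7 = 13·14172176 + 343585 = 184581873 → 380679665/184581873
APPEND 34: p_8 = 34·380679665 + 29228543 = 12972337153, q_8 = 34·184581873 + 14172176 = 6289955858 → 12972337153/6289955858
APPEND 38: p_9 = 38·12972337153 + 380679665 = 493329491479, q_9 = 38·6289955858 + 184581873 = 239202904477 → 493329491479/239202904477
APPEND 40: p_10 = 40·493329491479 + 12972337153 = 19746151996313, q_10 = 40·239202904477 + 6289955858 = 9574406134938 → 19746151996313/9574406134938
APPEND 14: p_11 = 14·19746151996313 + 493329491479 = 276939457439861, q_11 = 14·9574406134938 + 239202904477 = 134280888793609 → 276939457439861/134280888793609
APPEND 36: p_12 = 36·276939457439861 + 19746151996313 = 9989566619831309, q_12 = 36·134280888793609 + 9574406134938 = 4843686402704862 → 9989566619831309/4843686402704862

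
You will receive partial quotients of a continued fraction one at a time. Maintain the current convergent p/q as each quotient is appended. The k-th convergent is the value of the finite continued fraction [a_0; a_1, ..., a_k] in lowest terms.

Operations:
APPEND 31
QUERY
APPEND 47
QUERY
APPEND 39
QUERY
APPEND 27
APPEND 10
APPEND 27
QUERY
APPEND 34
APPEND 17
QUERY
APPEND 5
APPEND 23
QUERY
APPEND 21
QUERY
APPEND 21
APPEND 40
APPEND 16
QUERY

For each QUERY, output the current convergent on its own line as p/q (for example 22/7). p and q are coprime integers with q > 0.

APPEND 31: p_0 = 31·1 + 0 = 31, q_0 = 31·0 + 1 = 1 → 31/1
APPEND 47: p_1 = 47·31 + 1 = 1458, q_1 = 47·1 + 0 = 47 → 1458/47
APPEND 39: p_2 = 39·1458 + 31 = 56893, q_2 = 39·47 + 1 = 1834 → 56893/1834
APPEND 27: p_3 = 27·56893 + 1458 = 1537569, q_3 = 27·1834 + 47 = 49565 → 1537569/49565
APPEND 10: p_4 = 10·1537569 + 56893 = 15432583, q_4 = 10·49565 + 1834 = 497484 → 15432583/497484
APPEND 27: p_5 = 27·15432583 + 1537569 = 418217310, q_5 = 27·497484 + 49565 = 13481633 → 418217310/13481633
APPEND 34: p_6 = 34·418217310 + 15432583 = 14234821123, q_6 = 34·13481633 + 497484 = 458873006 → 14234821123/458873006
APPEND 17: p_7 = 17·14234821123 + 418217310 = 242410176401, q_7 = 17·458873006 + 13481633 = 7814322735 → 242410176401/7814322735
APPEND 5: p_8 = 5·242410176401 + 14234821123 = 1226285703128, q_8 = 5·7814322735 + 458873006 = 39530486681 → 1226285703128/39530486681
APPEND 23: p_9 = 23·1226285703128 + 242410176401 = 28446981348345, q_9 = 23·39530486681 + 7814322735 = 917015516398 → 28446981348345/917015516398
APPEND 21: p_10 = 21·28446981348345 + 1226285703128 = 598612894018373, q_10 = 21·917015516398 + 39530486681 = 19296856331039 → 598612894018373/19296856331039
APPEND 21: p_11 = 21·598612894018373 + 28446981348345 = 12599317755734178, q_11 = 21·19296856331039 + 917015516398 = 406150998468217 → 12599317755734178/406150998468217
APPEND 40: p_12 = 40·12599317755734178 + 598612894018373 = 504571323123385493, q_12 = 40·406150998468217 + 19296856331039 = 16265336795059719 → 504571323123385493/16265336795059719
APPEND 16: p_13 = 16·504571323123385493 + 12599317755734178 = 8085740487729902066, q_13 = 16·16265336795059719 + 406150998468217 = 260651539719423721 → 8085740487729902066/260651539719423721

31/1
1458/47
56893/1834
418217310/13481633
242410176401/7814322735
28446981348345/917015516398
598612894018373/19296856331039
8085740487729902066/260651539719423721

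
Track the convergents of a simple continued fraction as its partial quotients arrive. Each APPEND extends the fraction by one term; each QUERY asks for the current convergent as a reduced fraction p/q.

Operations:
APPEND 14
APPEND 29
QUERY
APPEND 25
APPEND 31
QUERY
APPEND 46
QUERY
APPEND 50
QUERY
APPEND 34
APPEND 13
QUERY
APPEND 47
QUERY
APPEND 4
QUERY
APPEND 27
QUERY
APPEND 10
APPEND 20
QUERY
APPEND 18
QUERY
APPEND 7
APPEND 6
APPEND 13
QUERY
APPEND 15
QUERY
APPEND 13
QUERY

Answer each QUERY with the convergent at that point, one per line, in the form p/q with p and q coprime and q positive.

APPEND 14: p_0 = 14·1 + 0 = 14, q_0 = 14·0 + 1 = 1 → 14/1
APPEND 29: p_1 = 29·14 + 1 = 407, q_1 = 29·1 + 0 = 29 → 407/29
APPEND 25: p_2 = 25·407 + 14 = 10189, q_2 = 25·29 + 1 = 726 → 10189/726
APPEND 31: p_3 = 31·10189 + 407 = 316266, q_3 = 31·726 + 29 = 22535 → 316266/22535
APPEND 46: p_4 = 46·316266 + 10189 = 14558425, q_4 = 46·22535 + 726 = 1037336 → 14558425/1037336
APPEND 50: p_5 = 50·14558425 + 316266 = 728237516, q_5 = 50·1037336 + 22535 = 51889335 → 728237516/51889335
APPEND 34: p_6 = 34·728237516 + 14558425 = 24774633969, q_6 = 34·51889335 + 1037336 = 1765274726 → 24774633969/1765274726
APPEND 13: p_7 = 13·24774633969 + 728237516 = 322798479113, q_7 = 13·1765274726 + 51889335 = 23000460773 → 322798479113/23000460773
APPEND 47: p_8 = 47·322798479113 + 24774633969 = 15196303152280, q_8 = 47·23000460773 + 1765274726 = 1082786931057 → 15196303152280/1082786931057
APPEND 4: p_9 = 4·15196303152280 + 322798479113 = 61108011088233, q_9 = 4·1082786931057 + 23000460773 = 4354148185001 → 61108011088233/4354148185001
APPEND 27: p_10 = 27·61108011088233 + 15196303152280 = 1665112602534571, q_10 = 27·4354148185001 + 1082786931057 = 118644787926084 → 1665112602534571/118644787926084
APPEND 10: p_11 = 10·1665112602534571 + 61108011088233 = 16712234036433943, q_11 = 10·118644787926084 + 4354148185001 = 1190802027445841 → 16712234036433943/1190802027445841
APPEND 20: p_12 = 20·16712234036433943 + 1665112602534571 = 335909793331213431, q_12 = 20·1190802027445841 + 118644787926084 = 23934685336842904 → 335909793331213431/23934685336842904
APPEND 18: p_13 = 18·335909793331213431 + 16712234036433943 = 6063088513998275701, q_13 = 18·23934685336842904 + 1190802027445841 = 432015138090618113 → 6063088513998275701/432015138090618113
APPEND 7: p_14 = 7·6063088513998275701 + 335909793331213431 = 42777529391319143338, q_14 = 7·432015138090618113 + 23934685336842904 = 3048040651971169695 → 42777529391319143338/3048040651971169695
APPEND 6: p_15 = 6·42777529391319143338 + 6063088513998275701 = 262728264861913135729, q_15 = 6·3048040651971169695 + 432015138090618113 = 18720259049917636283 → 262728264861913135729/18720259049917636283
APPEND 13: p_16 = 13·262728264861913135729 + 42777529391319143338 = 3458244972596189907815, q_16 = 13·18720259049917636283 + 3048040651971169695 = 246411408300900441374 → 3458244972596189907815/246411408300900441374
APPEND 15: p_17 = 15·3458244972596189907815 + 262728264861913135729 = 52136402853804761752954, q_17 = 15·246411408300900441374 + 18720259049917636283 = 3714891383563424256893 → 52136402853804761752954/3714891383563424256893
APPEND 13: p_18 = 13·52136402853804761752954 + 3458244972596189907815 = 681231482072058092696217, q_18 = 13·3714891383563424256893 + 246411408300900441374 = 48539999394625415780983 → 681231482072058092696217/48539999394625415780983

407/29
316266/22535
14558425/1037336
728237516/51889335
322798479113/23000460773
15196303152280/1082786931057
61108011088233/4354148185001
1665112602534571/118644787926084
335909793331213431/23934685336842904
6063088513998275701/432015138090618113
3458244972596189907815/246411408300900441374
52136402853804761752954/3714891383563424256893
681231482072058092696217/48539999394625415780983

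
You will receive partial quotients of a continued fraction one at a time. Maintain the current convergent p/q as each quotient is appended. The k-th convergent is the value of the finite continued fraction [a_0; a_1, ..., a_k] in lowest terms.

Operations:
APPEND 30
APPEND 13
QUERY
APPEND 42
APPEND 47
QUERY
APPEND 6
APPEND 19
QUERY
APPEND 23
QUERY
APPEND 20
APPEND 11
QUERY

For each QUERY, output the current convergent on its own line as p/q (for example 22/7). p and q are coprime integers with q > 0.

APPEND 30: p_0 = 30·1 + 0 = 30, q_0 = 30·0 + 1 = 1 → 30/1
APPEND 13: p_1 = 13·30 + 1 = 391, q_1 = 13·1 + 0 = 13 → 391/13
APPEND 42: p_2 = 42·391 + 30 = 16452, q_2 = 42·13 + 1 = 547 → 16452/547
APPEND 47: p_3 = 47·16452 + 391 = 773635, q_3 = 47·547 + 13 = 25722 → 773635/25722
APPEND 6: p_4 = 6·773635 + 16452 = 4658262, q_4 = 6·25722 + 547 = 154879 → 4658262/154879
APPEND 19: p_5 = 19·4658262 + 773635 = 89280613, q_5 = 19·154879 + 25722 = 2968423 → 89280613/2968423
APPEND 23: p_6 = 23·89280613 + 4658262 = 2058112361, q_6 = 23·2968423 + 154879 = 68428608 → 2058112361/68428608
APPEND 20: p_7 = 20·2058112361 + 89280613 = 41251527833, q_7 = 20·68428608 + 2968423 = 1371540583 → 41251527833/1371540583
APPEND 11: p_8 = 11·41251527833 + 2058112361 = 455824918524, q_8 = 11·1371540583 + 68428608 = 15155375021 → 455824918524/15155375021

391/13
773635/25722
89280613/2968423
2058112361/68428608
455824918524/15155375021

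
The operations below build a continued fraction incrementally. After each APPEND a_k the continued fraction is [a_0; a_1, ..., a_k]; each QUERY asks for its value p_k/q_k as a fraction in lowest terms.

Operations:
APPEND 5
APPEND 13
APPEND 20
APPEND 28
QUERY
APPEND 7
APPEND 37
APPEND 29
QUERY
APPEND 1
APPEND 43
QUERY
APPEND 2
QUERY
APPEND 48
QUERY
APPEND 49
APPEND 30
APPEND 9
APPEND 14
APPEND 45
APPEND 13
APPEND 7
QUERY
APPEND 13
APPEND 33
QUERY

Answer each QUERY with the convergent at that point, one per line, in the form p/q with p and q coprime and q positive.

APPEND 5: p_0 = 5·1 + 0 = 5, q_0 = 5·0 + 1 = 1 → 5/1
APPEND 13: p_1 = 13·5 + 1 = 66, q_1 = 13·1 + 0 = 13 → 66/13
APPEND 20: p_2 = 20·66 + 5 = 1325, q_2 = 20·13 + 1 = 261 → 1325/261
APPEND 28: p_3 = 28·1325 + 66 = 37166, q_3 = 28·261 + 13 = 7321 → 37166/7321
APPEND 7: p_4 = 7·37166 + 1325 = 261487, q_4 = 7·7321 + 261 = 51508 → 261487/51508
APPEND 37: p_5 = 37·261487 + 37166 = 9712185, q_5 = 37·51508 + 7321 = 1913117 → 9712185/1913117
APPEND 29: p_6 = 29·9712185 + 261487 = 281914852, q_6 = 29·1913117 + 51508 = 55531901 → 281914852/55531901
APPEND 1: p_7 = 1·281914852 + 9712185 = 291627037, q_7 = 1·55531901 + 1913117 = 57445018 → 291627037/57445018
APPEND 43: p_8 = 43·291627037 + 281914852 = 12821877443, q_8 = 43·57445018 + 55531901 = 2525667675 → 12821877443/2525667675
APPEND 2: p_9 = 2·12821877443 + 291627037 = 25935381923, q_9 = 2·2525667675 + 57445018 = 5108780368 → 25935381923/5108780368
APPEND 48: p_10 = 48·25935381923 + 12821877443 = 1257720209747, q_10 = 48·5108780368 + 2525667675 = 247747125339 → 1257720209747/247747125339
APPEND 49: p_11 = 49·1257720209747 + 25935381923 = 61654225659526, q_11 = 49·247747125339 + 5108780368 = 12144717921979 → 61654225659526/12144717921979
APPEND 30: p_12 = 30·61654225659526 + 1257720209747 = 1850884489995527, q_12 = 30·12144717921979 + 247747125339 = 364589284784709 → 1850884489995527/364589284784709
APPEND 9: p_13 = 9·1850884489995527 + 61654225659526 = 16719614635619269, q_13 = 9·364589284784709 + 12144717921979 = 3293448280984360 → 16719614635619269/3293448280984360
APPEND 14: p_14 = 14·16719614635619269 + 1850884489995527 = 235925489388665293, q_14 = 14·3293448280984360 + 364589284784709 = 46472865218565749 → 235925489388665293/46472865218565749
APPEND 45: p_15 = 45·235925489388665293 + 16719614635619269 = 10633366637125557454, q_15 = 45·46472865218565749 + 3293448280984360 = 2094572383116443065 → 10633366637125557454/2094572383116443065
APPEND 13: p_16 = 13·10633366637125557454 + 235925489388665293 = 138469691772020912195, q_16 = 13·2094572383116443065 + 46472865218565749 = 27275913845732325594 → 138469691772020912195/27275913845732325594
APPEND 7: p_17 = 7·138469691772020912195 + 10633366637125557454 = 979921209041271942819, q_17 = 7·27275913845732325594 + 2094572383116443065 = 193025969303242722223 → 979921209041271942819/193025969303242722223
APPEND 13: p_18 = 13·979921209041271942819 + 138469691772020912195 = 12877445409308556168842, q_18 = 13·193025969303242722223 + 27275913845732325594 = 2536613514787887714493 → 12877445409308556168842/2536613514787887714493
APPEND 33: p_19 = 33·12877445409308556168842 + 979921209041271942819 = 425935619716223625514605, q_19 = 33·2536613514787887714493 + 193025969303242722223 = 83901271957303537300492 → 425935619716223625514605/83901271957303537300492

37166/7321
281914852/55531901
12821877443/2525667675
25935381923/5108780368
1257720209747/247747125339
979921209041271942819/193025969303242722223
425935619716223625514605/83901271957303537300492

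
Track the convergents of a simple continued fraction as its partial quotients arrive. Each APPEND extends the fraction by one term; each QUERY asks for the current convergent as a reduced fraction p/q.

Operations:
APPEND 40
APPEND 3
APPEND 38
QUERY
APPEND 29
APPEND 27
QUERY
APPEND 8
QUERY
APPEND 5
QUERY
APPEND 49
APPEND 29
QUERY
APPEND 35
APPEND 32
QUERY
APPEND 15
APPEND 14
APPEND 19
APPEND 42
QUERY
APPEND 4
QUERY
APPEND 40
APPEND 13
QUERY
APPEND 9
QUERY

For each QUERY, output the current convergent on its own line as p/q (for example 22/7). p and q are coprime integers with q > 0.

4638/115
3639459/90241
29250295/725266
149890934/3716571
213993166703/5305996676
240122304868015/5953873065636
40717434136328828133/1009595649764179624
163837990435079962714/4062390617629319395
85888919660448935339723/2129630255231809739907
779594513995579945394200/19330177517441224614587

APPEND 40: p_0 = 40·1 + 0 = 40, q_0 = 40·0 + 1 = 1 → 40/1
APPEND 3: p_1 = 3·40 + 1 = 121, q_1 = 3·1 + 0 = 3 → 121/3
APPEND 38: p_2 = 38·121 + 40 = 4638, q_2 = 38·3 + 1 = 115 → 4638/115
APPEND 29: p_3 = 29·4638 + 121 = 134623, q_3 = 29·115 + 3 = 3338 → 134623/3338
APPEND 27: p_4 = 27·134623 + 4638 = 3639459, q_4 = 27·3338 + 115 = 90241 → 3639459/90241
APPEND 8: p_5 = 8·3639459 + 134623 = 29250295, q_5 = 8·90241 + 3338 = 725266 → 29250295/725266
APPEND 5: p_6 = 5·29250295 + 3639459 = 149890934, q_6 = 5·725266 + 90241 = 3716571 → 149890934/3716571
APPEND 49: p_7 = 49·149890934 + 29250295 = 7373906061, q_7 = 49·3716571 + 725266 = 182837245 → 7373906061/182837245
APPEND 29: p_8 = 29·7373906061 + 149890934 = 213993166703, q_8 = 29·182837245 + 3716571 = 5305996676 → 213993166703/5305996676
APPEND 35: p_9 = 35·213993166703 + 7373906061 = 7497134740666, q_9 = 35·5305996676 + 182837245 = 185892720905 → 7497134740666/185892720905
APPEND 32: p_10 = 32·7497134740666 + 213993166703 = 240122304868015, q_10 = 32·185892720905 + 5305996676 = 5953873065636 → 240122304868015/5953873065636
APPEND 15: p_11 = 15·240122304868015 + 7497134740666 = 3609331707760891, q_11 = 15·5953873065636 + 185892720905 = 89493988705445 → 3609331707760891/89493988705445
APPEND 14: p_12 = 14·3609331707760891 + 240122304868015 = 50770766213520489, q_12 = 14·89493988705445 + 5953873065636 = 1258869714941866 → 50770766213520489/1258869714941866
APPEND 19: p_13 = 19·50770766213520489 + 3609331707760891 = 968253889764650182, q_13 = 19·1258869714941866 + 89493988705445 = 24008018572600899 → 968253889764650182/24008018572600899
APPEND 42: p_14 = 42·968253889764650182 + 50770766213520489 = 40717434136328828133, q_14 = 42·24008018572600899 + 1258869714941866 = 1009595649764179624 → 40717434136328828133/1009595649764179624
APPEND 4: p_15 = 4·40717434136328828133 + 968253889764650182 = 163837990435079962714, q_15 = 4·1009595649764179624 + 24008018572600899 = 4062390617629319395 → 163837990435079962714/4062390617629319395
APPEND 40: p_16 = 40·163837990435079962714 + 40717434136328828133 = 6594237051539527336693, q_16 = 40·4062390617629319395 + 1009595649764179624 = 163505220354936955424 → 6594237051539527336693/163505220354936955424
APPEND 13: p_17 = 13·6594237051539527336693 + 163837990435079962714 = 85888919660448935339723, q_17 = 13·163505220354936955424 + 4062390617629319395 = 2129630255231809739907 → 85888919660448935339723/2129630255231809739907
APPEND 9: p_18 = 9·85888919660448935339723 + 6594237051539527336693 = 779594513995579945394200, q_18 = 9·2129630255231809739907 + 163505220354936955424 = 19330177517441224614587 → 779594513995579945394200/19330177517441224614587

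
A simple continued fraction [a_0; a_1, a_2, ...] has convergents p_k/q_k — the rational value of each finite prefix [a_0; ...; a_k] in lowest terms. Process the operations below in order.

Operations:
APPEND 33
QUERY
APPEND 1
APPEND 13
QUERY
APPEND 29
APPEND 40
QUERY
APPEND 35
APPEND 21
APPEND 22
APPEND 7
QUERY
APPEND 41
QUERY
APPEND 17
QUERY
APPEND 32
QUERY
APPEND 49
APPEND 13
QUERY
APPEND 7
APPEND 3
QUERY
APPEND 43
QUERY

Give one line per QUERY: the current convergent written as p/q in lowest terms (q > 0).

33/1
475/14
552835/16294
63247906333/1864139184
2602141406765/76694297723
44299651821338/1305667200475
1420190999689581/41858044712923
906657753275630072/26722406200451049
20155371547973694005/594049985984324184
873097214494434863526/25733258590587230957

APPEND 33: p_0 = 33·1 + 0 = 33, q_0 = 33·0 + 1 = 1 → 33/1
APPEND 1: p_1 = 1·33 + 1 = 34, q_1 = 1·1 + 0 = 1 → 34/1
APPEND 13: p_2 = 13·34 + 33 = 475, q_2 = 13·1 + 1 = 14 → 475/14
APPEND 29: p_3 = 29·475 + 34 = 13809, q_3 = 29·14 + 1 = 407 → 13809/407
APPEND 40: p_4 = 40·13809 + 475 = 552835, q_4 = 40·407 + 14 = 16294 → 552835/16294
APPEND 35: p_5 = 35·552835 + 13809 = 19363034, q_5 = 35·16294 + 407 = 570697 → 19363034/570697
APPEND 21: p_6 = 21·19363034 + 552835 = 407176549, q_6 = 21·570697 + 16294 = 12000931 → 407176549/12000931
APPEND 22: p_7 = 22·407176549 + 19363034 = 8977247112, q_7 = 22·12000931 + 570697 = 264591179 → 8977247112/264591179
APPEND 7: p_8 = 7·8977247112 + 407176549 = 63247906333, q_8 = 7·264591179 + 12000931 = 1864139184 → 63247906333/1864139184
APPEND 41: p_9 = 41·63247906333 + 8977247112 = 2602141406765, q_9 = 41·1864139184 + 264591179 = 76694297723 → 2602141406765/76694297723
APPEND 17: p_10 = 17·2602141406765 + 63247906333 = 44299651821338, q_10 = 17·76694297723 + 1864139184 = 1305667200475 → 44299651821338/1305667200475
APPEND 32: p_11 = 32·44299651821338 + 2602141406765 = 1420190999689581, q_11 = 32·1305667200475 + 76694297723 = 41858044712923 → 1420190999689581/41858044712923
APPEND 49: p_12 = 49·1420190999689581 + 44299651821338 = 69633658636610807, q_12 = 49·41858044712923 + 1305667200475 = 2052349858133702 → 69633658636610807/2052349858133702
APPEND 13: p_13 = 13·69633658636610807 + 1420190999689581 = 906657753275630072, q_13 = 13·2052349858133702 + 41858044712923 = 26722406200451049 → 906657753275630072/26722406200451049
APPEND 7: p_14 = 7·906657753275630072 + 69633658636610807 = 6416237931566021311, q_14 = 7·26722406200451049 + 2052349858133702 = 189109193261291045 → 6416237931566021311/189109193261291045
APPEND 3: p_15 = 3·6416237931566021311 + 906657753275630072 = 20155371547973694005, q_15 = 3·189109193261291045 + 26722406200451049 = 594049985984324184 → 20155371547973694005/594049985984324184
APPEND 43: p_16 = 43·20155371547973694005 + 6416237931566021311 = 873097214494434863526, q_16 = 43·594049985984324184 + 189109193261291045 = 25733258590587230957 → 873097214494434863526/25733258590587230957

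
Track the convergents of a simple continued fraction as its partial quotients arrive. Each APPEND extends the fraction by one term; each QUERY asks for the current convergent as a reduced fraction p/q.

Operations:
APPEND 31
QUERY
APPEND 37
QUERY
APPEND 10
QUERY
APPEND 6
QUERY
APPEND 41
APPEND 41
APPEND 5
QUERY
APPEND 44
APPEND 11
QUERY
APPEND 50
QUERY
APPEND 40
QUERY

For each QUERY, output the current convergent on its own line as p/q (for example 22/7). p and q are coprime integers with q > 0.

31/1
1148/37
11511/371
70214/2263
595749780/19201039
290242934189/9354541262
14538478271669/468575730393
581829373800949/18752383756982

APPEND 31: p_0 = 31·1 + 0 = 31, q_0 = 31·0 + 1 = 1 → 31/1
APPEND 37: p_1 = 37·31 + 1 = 1148, q_1 = 37·1 + 0 = 37 → 1148/37
APPEND 10: p_2 = 10·1148 + 31 = 11511, q_2 = 10·37 + 1 = 371 → 11511/371
APPEND 6: p_3 = 6·11511 + 1148 = 70214, q_3 = 6·371 + 37 = 2263 → 70214/2263
APPEND 41: p_4 = 41·70214 + 11511 = 2890285, q_4 = 41·2263 + 371 = 93154 → 2890285/93154
APPEND 41: p_5 = 41·2890285 + 70214 = 118571899, q_5 = 41·93154 + 2263 = 3821577 → 118571899/3821577
APPEND 5: p_6 = 5·118571899 + 2890285 = 595749780, q_6 = 5·3821577 + 93154 = 19201039 → 595749780/19201039
APPEND 44: p_7 = 44·595749780 + 118571899 = 26331562219, q_7 = 44·19201039 + 3821577 = 848667293 → 26331562219/848667293
APPEND 11: p_8 = 11·26331562219 + 595749780 = 290242934189, q_8 = 11·848667293 + 19201039 = 9354541262 → 290242934189/9354541262
APPEND 50: p_9 = 50·290242934189 + 26331562219 = 14538478271669, q_9 = 50·9354541262 + 848667293 = 468575730393 → 14538478271669/468575730393
APPEND 40: p_10 = 40·14538478271669 + 290242934189 = 581829373800949, q_10 = 40·468575730393 + 9354541262 = 18752383756982 → 581829373800949/18752383756982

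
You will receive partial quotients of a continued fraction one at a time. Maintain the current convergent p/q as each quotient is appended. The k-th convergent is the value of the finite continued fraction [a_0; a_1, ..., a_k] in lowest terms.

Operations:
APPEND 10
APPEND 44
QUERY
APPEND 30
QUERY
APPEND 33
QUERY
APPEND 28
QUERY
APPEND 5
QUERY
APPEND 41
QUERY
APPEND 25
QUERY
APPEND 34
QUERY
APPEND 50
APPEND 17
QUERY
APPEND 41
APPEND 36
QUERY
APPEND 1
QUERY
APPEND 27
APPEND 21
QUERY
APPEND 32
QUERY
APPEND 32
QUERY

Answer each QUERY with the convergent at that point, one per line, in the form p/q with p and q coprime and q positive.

441/44
13240/1321
437361/43637
12259348/1223157
61734101/6159422
2543357489/253759459
63645671326/6350145897
2166496182573/216158719957
1844770227782165/184059023163656
2728627610807056841/272244491513894804
2804371578600925582/279801725749748447
1650184236472273924237/164644514547648908780
52884342227345797623139/5276451356611522183833
1693949135511537797864685/169011087926116358791436

APPEND 10: p_0 = 10·1 + 0 = 10, q_0 = 10·0 + 1 = 1 → 10/1
APPEND 44: p_1 = 44·10 + 1 = 441, q_1 = 44·1 + 0 = 44 → 441/44
APPEND 30: p_2 = 30·441 + 10 = 13240, q_2 = 30·44 + 1 = 1321 → 13240/1321
APPEND 33: p_3 = 33·13240 + 441 = 437361, q_3 = 33·1321 + 44 = 43637 → 437361/43637
APPEND 28: p_4 = 28·437361 + 13240 = 12259348, q_4 = 28·43637 + 1321 = 1223157 → 12259348/1223157
APPEND 5: p_5 = 5·12259348 + 437361 = 61734101, q_5 = 5·1223157 + 43637 = 6159422 → 61734101/6159422
APPEND 41: p_6 = 41·61734101 + 12259348 = 2543357489, q_6 = 41·6159422 + 1223157 = 253759459 → 2543357489/253759459
APPEND 25: p_7 = 25·2543357489 + 61734101 = 63645671326, q_7 = 25·253759459 + 6159422 = 6350145897 → 63645671326/6350145897
APPEND 34: p_8 = 34·63645671326 + 2543357489 = 2166496182573, q_8 = 34·6350145897 + 253759459 = 216158719957 → 2166496182573/216158719957
APPEND 50: p_9 = 50·2166496182573 + 63645671326 = 108388454799976, q_9 = 50·216158719957 + 6350145897 = 10814286143747 → 108388454799976/10814286143747
APPEND 17: p_10 = 17·108388454799976 + 2166496182573 = 1844770227782165, q_10 = 17·10814286143747 + 216158719957 = 184059023163656 → 1844770227782165/184059023163656
APPEND 41: p_11 = 41·1844770227782165 + 108388454799976 = 75743967793868741, q_11 = 41·184059023163656 + 10814286143747 = 7557234235853643 → 75743967793868741/7557234235853643
APPEND 36: p_12 = 36·75743967793868741 + 1844770227782165 = 2728627610807056841, q_12 = 36·7557234235853643 + 184059023163656 = 272244491513894804 → 2728627610807056841/272244491513894804
APPEND 1: p_13 = 1·2728627610807056841 + 75743967793868741 = 2804371578600925582, q_13 = 1·272244491513894804 + 7557234235853643 = 279801725749748447 → 2804371578600925582/279801725749748447
APPEND 27: p_14 = 27·2804371578600925582 + 2728627610807056841 = 78446660233032047555, q_14 = 27·279801725749748447 + 272244491513894804 = 7826891086757102873 → 78446660233032047555/7826891086757102873
APPEND 21: p_15 = 21·78446660233032047555 + 2804371578600925582 = 1650184236472273924237, q_15 = 21·7826891086757102873 + 279801725749748447 = 164644514547648908780 → 1650184236472273924237/164644514547648908780
APPEND 32: p_16 = 32·1650184236472273924237 + 78446660233032047555 = 52884342227345797623139, q_16 = 32·164644514547648908780 + 7826891086757102873 = 5276451356611522183833 → 52884342227345797623139/5276451356611522183833
APPEND 32: p_17 = 32·52884342227345797623139 + 1650184236472273924237 = 1693949135511537797864685, q_17 = 32·5276451356611522183833 + 164644514547648908780 = 169011087926116358791436 → 1693949135511537797864685/169011087926116358791436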